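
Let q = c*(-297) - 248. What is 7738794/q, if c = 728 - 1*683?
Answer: -7738794/13613 ≈ -568.49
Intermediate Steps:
c = 45 (c = 728 - 683 = 45)
q = -13613 (q = 45*(-297) - 248 = -13365 - 248 = -13613)
7738794/q = 7738794/(-13613) = 7738794*(-1/13613) = -7738794/13613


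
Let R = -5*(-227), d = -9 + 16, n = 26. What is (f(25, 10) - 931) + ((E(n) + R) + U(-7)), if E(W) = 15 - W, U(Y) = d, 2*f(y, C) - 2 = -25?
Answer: 377/2 ≈ 188.50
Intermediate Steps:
f(y, C) = -23/2 (f(y, C) = 1 + (1/2)*(-25) = 1 - 25/2 = -23/2)
d = 7
U(Y) = 7
R = 1135
(f(25, 10) - 931) + ((E(n) + R) + U(-7)) = (-23/2 - 931) + (((15 - 1*26) + 1135) + 7) = -1885/2 + (((15 - 26) + 1135) + 7) = -1885/2 + ((-11 + 1135) + 7) = -1885/2 + (1124 + 7) = -1885/2 + 1131 = 377/2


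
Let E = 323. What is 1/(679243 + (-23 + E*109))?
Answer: 1/714427 ≈ 1.3997e-6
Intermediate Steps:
1/(679243 + (-23 + E*109)) = 1/(679243 + (-23 + 323*109)) = 1/(679243 + (-23 + 35207)) = 1/(679243 + 35184) = 1/714427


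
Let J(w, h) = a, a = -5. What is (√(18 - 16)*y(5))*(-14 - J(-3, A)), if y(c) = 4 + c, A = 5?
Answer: -81*√2 ≈ -114.55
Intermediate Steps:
J(w, h) = -5
(√(18 - 16)*y(5))*(-14 - J(-3, A)) = (√(18 - 16)*(4 + 5))*(-14 - 1*(-5)) = (√2*9)*(-14 + 5) = (9*√2)*(-9) = -81*√2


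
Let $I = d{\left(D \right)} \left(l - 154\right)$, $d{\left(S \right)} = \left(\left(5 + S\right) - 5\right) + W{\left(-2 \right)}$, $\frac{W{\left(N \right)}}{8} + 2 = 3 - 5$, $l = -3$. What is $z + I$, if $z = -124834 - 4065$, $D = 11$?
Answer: $-125602$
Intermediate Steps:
$W{\left(N \right)} = -32$ ($W{\left(N \right)} = -16 + 8 \left(3 - 5\right) = -16 + 8 \left(-2\right) = -16 - 16 = -32$)
$d{\left(S \right)} = -32 + S$ ($d{\left(S \right)} = \left(\left(5 + S\right) - 5\right) - 32 = S - 32 = -32 + S$)
$z = -128899$
$I = 3297$ ($I = \left(-32 + 11\right) \left(-3 - 154\right) = \left(-21\right) \left(-157\right) = 3297$)
$z + I = -128899 + 3297 = -125602$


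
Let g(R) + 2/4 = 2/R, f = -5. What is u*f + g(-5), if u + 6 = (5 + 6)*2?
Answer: -809/10 ≈ -80.900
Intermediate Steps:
g(R) = -1/2 + 2/R
u = 16 (u = -6 + (5 + 6)*2 = -6 + 11*2 = -6 + 22 = 16)
u*f + g(-5) = 16*(-5) + (1/2)*(4 - 1*(-5))/(-5) = -80 + (1/2)*(-1/5)*(4 + 5) = -80 + (1/2)*(-1/5)*9 = -80 - 9/10 = -809/10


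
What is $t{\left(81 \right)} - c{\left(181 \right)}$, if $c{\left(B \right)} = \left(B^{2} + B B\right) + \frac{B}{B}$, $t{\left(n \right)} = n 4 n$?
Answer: $-39279$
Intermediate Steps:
$t{\left(n \right)} = 4 n^{2}$ ($t{\left(n \right)} = 4 n n = 4 n^{2}$)
$c{\left(B \right)} = 1 + 2 B^{2}$ ($c{\left(B \right)} = \left(B^{2} + B^{2}\right) + 1 = 2 B^{2} + 1 = 1 + 2 B^{2}$)
$t{\left(81 \right)} - c{\left(181 \right)} = 4 \cdot 81^{2} - \left(1 + 2 \cdot 181^{2}\right) = 4 \cdot 6561 - \left(1 + 2 \cdot 32761\right) = 26244 - \left(1 + 65522\right) = 26244 - 65523 = -39279$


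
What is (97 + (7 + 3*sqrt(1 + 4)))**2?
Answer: 10861 + 624*sqrt(5) ≈ 12256.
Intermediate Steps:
(97 + (7 + 3*sqrt(1 + 4)))**2 = (97 + (7 + 3*sqrt(5)))**2 = (104 + 3*sqrt(5))**2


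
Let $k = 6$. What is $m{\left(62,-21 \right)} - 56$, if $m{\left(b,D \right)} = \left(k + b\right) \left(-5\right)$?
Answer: $-396$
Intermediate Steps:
$m{\left(b,D \right)} = -30 - 5 b$ ($m{\left(b,D \right)} = \left(6 + b\right) \left(-5\right) = -30 - 5 b$)
$m{\left(62,-21 \right)} - 56 = \left(-30 - 310\right) - 56 = -340 - 56 = -396$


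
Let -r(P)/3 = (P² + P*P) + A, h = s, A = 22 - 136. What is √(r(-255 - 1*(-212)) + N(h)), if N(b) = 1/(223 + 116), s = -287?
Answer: I*√1235630253/339 ≈ 103.69*I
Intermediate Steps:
A = -114
h = -287
N(b) = 1/339
r(P) = 342 - 6*P² (r(P) = -3*((P² + P*P) - 114) = -3*((P² + P²) - 114) = -3*(2*P² - 114) = -3*(-114 + 2*P²) = 342 - 6*P²)
√(r(-255 - 1*(-212)) + N(h)) = √((342 - 6*(-255 - 1*(-212))²) + 1/339) = √((342 - 6*(-255 + 212)²) + 1/339) = √((342 - 6*(-43)²) + 1/339) = √((342 - 6*1849) + 1/339) = √((342 - 11094) + 1/339) = √(-10752 + 1/339) = √(-3644927/339) = I*√1235630253/339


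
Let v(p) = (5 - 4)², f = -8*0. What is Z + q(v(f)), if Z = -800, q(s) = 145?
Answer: -655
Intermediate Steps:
f = 0
v(p) = 1 (v(p) = 1² = 1)
Z + q(v(f)) = -800 + 145 = -655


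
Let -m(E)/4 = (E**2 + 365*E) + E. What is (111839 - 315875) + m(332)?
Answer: -1130980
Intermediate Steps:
m(E) = -1464*E - 4*E**2 (m(E) = -4*((E**2 + 365*E) + E) = -4*(E**2 + 366*E) = -1464*E - 4*E**2)
(111839 - 315875) + m(332) = (111839 - 315875) - 4*332*(366 + 332) = -204036 - 4*332*698 = -204036 - 926944 = -1130980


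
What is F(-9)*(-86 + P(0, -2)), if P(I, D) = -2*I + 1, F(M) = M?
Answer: 765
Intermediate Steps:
P(I, D) = 1 - 2*I
F(-9)*(-86 + P(0, -2)) = -9*(-86 + (1 - 2*0)) = -9*(-86 + (1 + 0)) = -9*(-86 + 1) = -9*(-85) = 765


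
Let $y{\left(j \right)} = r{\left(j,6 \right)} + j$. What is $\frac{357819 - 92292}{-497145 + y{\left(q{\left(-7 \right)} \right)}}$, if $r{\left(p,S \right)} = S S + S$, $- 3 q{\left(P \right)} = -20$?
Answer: $- \frac{796581}{1491289} \approx -0.53416$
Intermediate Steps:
$q{\left(P \right)} = \frac{20}{3}$ ($q{\left(P \right)} = \left(- \frac{1}{3}\right) \left(-20\right) = \frac{20}{3}$)
$r{\left(p,S \right)} = S + S^{2}$ ($r{\left(p,S \right)} = S^{2} + S = S + S^{2}$)
$y{\left(j \right)} = 42 + j$ ($y{\left(j \right)} = 6 \left(1 + 6\right) + j = 6 \cdot 7 + j = 42 + j$)
$\frac{357819 - 92292}{-497145 + y{\left(q{\left(-7 \right)} \right)}} = \frac{357819 - 92292}{-497145 + \left(42 + \frac{20}{3}\right)} = \frac{265527}{-497145 + \frac{146}{3}} = \frac{265527}{- \frac{1491289}{3}} = 265527 \left(- \frac{3}{1491289}\right) = - \frac{796581}{1491289}$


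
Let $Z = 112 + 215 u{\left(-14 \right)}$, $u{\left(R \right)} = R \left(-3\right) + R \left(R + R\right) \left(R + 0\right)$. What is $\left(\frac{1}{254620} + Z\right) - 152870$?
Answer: $- \frac{337027253759}{254620} \approx -1.3236 \cdot 10^{6}$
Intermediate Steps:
$u{\left(R \right)} = - 3 R + 2 R^{3}$ ($u{\left(R \right)} = - 3 R + R 2 R R = - 3 R + R 2 R^{2} = - 3 R + 2 R^{3}$)
$Z = -1170778$ ($Z = 112 + 215 \left(- 14 \left(-3 + 2 \left(-14\right)^{2}\right)\right) = 112 + 215 \left(- 14 \left(-3 + 2 \cdot 196\right)\right) = 112 + 215 \left(- 14 \left(-3 + 392\right)\right) = 112 + 215 \left(\left(-14\right) 389\right) = 112 + 215 \left(-5446\right) = 112 - 1170890 = -1170778$)
$\left(\frac{1}{254620} + Z\right) - 152870 = \left(\frac{1}{254620} - 1170778\right) - 152870 = - \frac{298103494359}{254620} - 152870 = - \frac{337027253759}{254620}$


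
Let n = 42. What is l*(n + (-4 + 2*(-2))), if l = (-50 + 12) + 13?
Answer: -850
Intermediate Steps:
l = -25 (l = -38 + 13 = -25)
l*(n + (-4 + 2*(-2))) = -25*(42 + (-4 + 2*(-2))) = -25*(42 + (-4 - 4)) = -25*(42 - 8) = -25*34 = -850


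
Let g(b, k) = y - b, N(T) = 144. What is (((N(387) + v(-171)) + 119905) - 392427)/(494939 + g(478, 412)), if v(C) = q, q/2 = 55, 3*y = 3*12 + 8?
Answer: -816804/1483427 ≈ -0.55062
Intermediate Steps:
y = 44/3 (y = (3*12 + 8)/3 = (36 + 8)/3 = (⅓)*44 = 44/3 ≈ 14.667)
q = 110 (q = 2*55 = 110)
v(C) = 110
g(b, k) = 44/3 - b
(((N(387) + v(-171)) + 119905) - 392427)/(494939 + g(478, 412)) = (((144 + 110) + 119905) - 392427)/(494939 + (44/3 - 1*478)) = ((254 + 119905) - 392427)/(494939 + (44/3 - 478)) = (120159 - 392427)/(494939 - 1390/3) = -272268/1483427/3 = -272268*3/1483427 = -816804/1483427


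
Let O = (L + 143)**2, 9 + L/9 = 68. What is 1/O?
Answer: 1/454276 ≈ 2.2013e-6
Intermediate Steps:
L = 531 (L = -81 + 9*68 = -81 + 612 = 531)
O = 454276 (O = (531 + 143)**2 = 674**2 = 454276)
1/O = 1/454276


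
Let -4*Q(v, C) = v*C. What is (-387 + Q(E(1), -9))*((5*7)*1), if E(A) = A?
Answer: -53865/4 ≈ -13466.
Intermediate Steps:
Q(v, C) = -C*v/4 (Q(v, C) = -v*C/4 = -C*v/4)
(-387 + Q(E(1), -9))*((5*7)*1) = (-387 - 1/4*(-9)*1)*((5*7)*1) = (-387 + 9/4)*(35*1) = -1539/4*35 = -53865/4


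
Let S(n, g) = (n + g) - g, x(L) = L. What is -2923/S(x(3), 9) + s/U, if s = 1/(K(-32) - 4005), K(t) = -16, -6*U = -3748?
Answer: -22025839751/22606062 ≈ -974.33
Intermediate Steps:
U = 1874/3 (U = -⅙*(-3748) = 1874/3 ≈ 624.67)
S(n, g) = n (S(n, g) = (g + n) - g = n)
s = -1/4021 (s = 1/(-16 - 4005) = 1/(-4021) = -1/4021 ≈ -0.00024869)
-2923/S(x(3), 9) + s/U = -2923/3 - 1/(4021*1874/3) = -2923*⅓ - 1/4021*3/1874 = -2923/3 - 3/7535354 = -22025839751/22606062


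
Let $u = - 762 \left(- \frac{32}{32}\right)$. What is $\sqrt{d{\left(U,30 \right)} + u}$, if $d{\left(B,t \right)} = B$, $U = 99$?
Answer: $\sqrt{861} \approx 29.343$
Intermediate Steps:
$u = 762$ ($u = - 762 \left(\left(-32\right) \frac{1}{32}\right) = \left(-762\right) \left(-1\right) = 762$)
$\sqrt{d{\left(U,30 \right)} + u} = \sqrt{99 + 762} = \sqrt{861}$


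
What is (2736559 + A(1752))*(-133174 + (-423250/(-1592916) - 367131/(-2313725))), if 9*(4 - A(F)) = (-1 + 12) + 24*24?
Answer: -604408116426148138119296/1658506307445 ≈ -3.6443e+11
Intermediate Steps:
A(F) = -551/9 (A(F) = 4 - ((-1 + 12) + 24*24)/9 = 4 - (11 + 576)/9 = 4 - 1/9*587 = 4 - 587/9 = -551/9)
(2736559 + A(1752))*(-133174 + (-423250/(-1592916) - 367131/(-2313725))) = (2736559 - 551/9)*(-133174 + (-423250/(-1592916) - 367131/(-2313725))) = 24628480*(-133174 + (-423250*(-1/1592916) - 367131*(-1/2313725)))/9 = 24628480*(-133174 + (211625/796458 + 367131/2313725))/9 = 24628480*(-133174 + 782046475123/1842784786050)/9 = (24628480/9)*(-245410239050947577/1842784786050) = -604408116426148138119296/1658506307445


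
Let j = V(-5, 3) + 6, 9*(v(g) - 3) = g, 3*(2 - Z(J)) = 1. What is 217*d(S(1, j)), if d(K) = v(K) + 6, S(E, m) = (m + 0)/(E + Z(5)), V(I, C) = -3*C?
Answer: 15407/8 ≈ 1925.9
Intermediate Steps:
Z(J) = 5/3 (Z(J) = 2 - 1/3*1 = 2 - 1/3 = 5/3)
v(g) = 3 + g/9
j = -3 (j = -3*3 + 6 = -9 + 6 = -3)
S(E, m) = m/(5/3 + E) (S(E, m) = (m + 0)/(E + 5/3) = m/(5/3 + E))
d(K) = 9 + K/9 (d(K) = (3 + K/9) + 6 = 9 + K/9)
217*d(S(1, j)) = 217*(9 + (3*(-3)/(5 + 3*1))/9) = 217*(9 + (3*(-3)/(5 + 3))/9) = 217*(9 + (3*(-3)/8)/9) = 217*(9 + (3*(-3)*(1/8))/9) = 217*(9 + (1/9)*(-9/8)) = 217*(9 - 1/8) = 217*(71/8) = 15407/8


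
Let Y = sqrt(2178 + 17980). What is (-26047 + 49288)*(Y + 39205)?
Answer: 911163405 + 23241*sqrt(20158) ≈ 9.1446e+8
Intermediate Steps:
Y = sqrt(20158) ≈ 141.98
(-26047 + 49288)*(Y + 39205) = (-26047 + 49288)*(sqrt(20158) + 39205) = 23241*(39205 + sqrt(20158)) = 911163405 + 23241*sqrt(20158)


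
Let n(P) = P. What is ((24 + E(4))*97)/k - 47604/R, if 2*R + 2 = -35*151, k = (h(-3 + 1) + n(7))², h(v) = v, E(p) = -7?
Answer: 11098463/132175 ≈ 83.968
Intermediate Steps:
k = 25 (k = ((-3 + 1) + 7)² = (-2 + 7)² = 5² = 25)
R = -5287/2 (R = -1 + (-35*151)/2 = -1 + (½)*(-5285) = -1 - 5285/2 = -5287/2 ≈ -2643.5)
((24 + E(4))*97)/k - 47604/R = ((24 - 7)*97)/25 - 47604/(-5287/2) = (17*97)*(1/25) - 47604*(-2/5287) = 1649*(1/25) + 95208/5287 = 1649/25 + 95208/5287 = 11098463/132175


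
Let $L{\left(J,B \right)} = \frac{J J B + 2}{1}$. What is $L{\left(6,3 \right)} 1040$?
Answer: $114400$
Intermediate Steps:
$L{\left(J,B \right)} = 2 + B J^{2}$ ($L{\left(J,B \right)} = \left(J^{2} B + 2\right) 1 = \left(B J^{2} + 2\right) 1 = \left(2 + B J^{2}\right) 1 = 2 + B J^{2}$)
$L{\left(6,3 \right)} 1040 = \left(2 + 3 \cdot 6^{2}\right) 1040 = \left(2 + 3 \cdot 36\right) 1040 = \left(2 + 108\right) 1040 = 110 \cdot 1040 = 114400$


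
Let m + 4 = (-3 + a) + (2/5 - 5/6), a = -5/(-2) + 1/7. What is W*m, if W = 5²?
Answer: -2515/21 ≈ -119.76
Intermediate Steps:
W = 25
a = 37/14 (a = -5*(-½) + 1*(⅐) = 5/2 + ⅐ = 37/14 ≈ 2.6429)
m = -503/105 (m = -4 + ((-3 + 37/14) + (2/5 - 5/6)) = -4 + (-5/14 + (2*(⅕) - 5*⅙)) = -4 + (-5/14 + (⅖ - ⅚)) = -4 + (-5/14 - 13/30) = -4 - 83/105 = -503/105 ≈ -4.7905)
W*m = 25*(-503/105) = -2515/21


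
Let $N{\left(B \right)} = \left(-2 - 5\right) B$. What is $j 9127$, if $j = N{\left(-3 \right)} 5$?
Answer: $958335$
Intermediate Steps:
$N{\left(B \right)} = - 7 B$
$j = 105$ ($j = \left(-7\right) \left(-3\right) 5 = 21 \cdot 5 = 105$)
$j 9127 = 105 \cdot 9127 = 958335$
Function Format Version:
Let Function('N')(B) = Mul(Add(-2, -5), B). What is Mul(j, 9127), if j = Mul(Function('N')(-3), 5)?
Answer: 958335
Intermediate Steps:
Function('N')(B) = Mul(-7, B)
j = 105 (j = Mul(Mul(-7, -3), 5) = Mul(21, 5) = 105)
Mul(j, 9127) = Mul(105, 9127) = 958335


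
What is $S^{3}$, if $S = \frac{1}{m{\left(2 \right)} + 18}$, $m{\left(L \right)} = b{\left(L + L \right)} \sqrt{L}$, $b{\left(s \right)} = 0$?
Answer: $\frac{1}{5832} \approx 0.00017147$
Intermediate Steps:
$m{\left(L \right)} = 0$ ($m{\left(L \right)} = 0 \sqrt{L} = 0$)
$S = \frac{1}{18}$ ($S = \frac{1}{0 + 18} = \frac{1}{18} \approx 0.055556$)
$S^{3} = \left(\frac{1}{18}\right)^{3} = \frac{1}{5832}$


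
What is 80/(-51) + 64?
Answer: 3184/51 ≈ 62.431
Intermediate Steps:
80/(-51) + 64 = 80*(-1/51) + 64 = -80/51 + 64 = 3184/51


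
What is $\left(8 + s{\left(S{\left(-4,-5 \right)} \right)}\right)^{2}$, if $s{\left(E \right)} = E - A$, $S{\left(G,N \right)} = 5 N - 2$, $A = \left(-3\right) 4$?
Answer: $49$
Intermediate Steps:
$A = -12$
$S{\left(G,N \right)} = -2 + 5 N$
$s{\left(E \right)} = 12 + E$ ($s{\left(E \right)} = E - -12 = E + 12 = 12 + E$)
$\left(8 + s{\left(S{\left(-4,-5 \right)} \right)}\right)^{2} = \left(8 + \left(12 + \left(-2 + 5 \left(-5\right)\right)\right)\right)^{2} = \left(8 + \left(12 - 27\right)\right)^{2} = \left(8 - 15\right)^{2} = \left(-7\right)^{2} = 49$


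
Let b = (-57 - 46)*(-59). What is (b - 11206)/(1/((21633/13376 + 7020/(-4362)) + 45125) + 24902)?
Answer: -2250663984858959/10927283018294794 ≈ -0.20597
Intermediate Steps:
b = 6077 (b = -103*(-59) = 6077)
(b - 11206)/(1/((21633/13376 + 7020/(-4362)) + 45125) + 24902) = (6077 - 11206)/(1/((21633/13376 + 7020/(-4362)) + 45125) + 24902) = -5129/(1/((21633*(1/13376) + 7020*(-1/4362)) + 45125) + 24902) = -5129/(1/((21633/13376 - 1170/727) + 45125) + 24902) = -5129/(1/(77271/9724352 + 45125) + 24902) = -5129/(1/(438811461271/9724352) + 24902) = -5129/(9724352/438811461271 + 24902) = -5129/10927283018294794/438811461271 = -5129*438811461271/10927283018294794 = -2250663984858959/10927283018294794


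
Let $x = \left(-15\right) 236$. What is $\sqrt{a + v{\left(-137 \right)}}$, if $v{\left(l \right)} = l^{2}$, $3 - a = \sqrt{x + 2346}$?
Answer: $\sqrt{18772 - i \sqrt{1194}} \approx 137.01 - 0.126 i$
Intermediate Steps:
$x = -3540$
$a = 3 - i \sqrt{1194}$ ($a = 3 - \sqrt{-3540 + 2346} = 3 - \sqrt{-1194} = 3 - i \sqrt{1194} \approx 3.0 - 34.554 i$)
$\sqrt{a + v{\left(-137 \right)}} = \sqrt{\left(3 - i \sqrt{1194}\right) + \left(-137\right)^{2}} = \sqrt{\left(3 - i \sqrt{1194}\right) + 18769} = \sqrt{18772 - i \sqrt{1194}}$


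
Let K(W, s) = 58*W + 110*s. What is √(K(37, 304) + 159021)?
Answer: 3*√21623 ≈ 441.14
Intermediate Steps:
√(K(37, 304) + 159021) = √((58*37 + 110*304) + 159021) = √((2146 + 33440) + 159021) = √(35586 + 159021) = √194607 = 3*√21623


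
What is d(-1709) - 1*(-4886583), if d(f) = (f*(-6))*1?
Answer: 4896837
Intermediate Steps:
d(f) = -6*f (d(f) = -6*f*1 = -6*f)
d(-1709) - 1*(-4886583) = -6*(-1709) - 1*(-4886583) = 10254 + 4886583 = 4896837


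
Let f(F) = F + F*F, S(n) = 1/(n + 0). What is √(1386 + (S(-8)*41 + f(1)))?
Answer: √22126/4 ≈ 37.187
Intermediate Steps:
S(n) = 1/n
f(F) = F + F²
√(1386 + (S(-8)*41 + f(1))) = √(1386 + (41/(-8) + 1*(1 + 1))) = √(1386 + (-⅛*41 + 1*2)) = √(1386 + (-41/8 + 2)) = √(1386 - 25/8) = √(11063/8) = √22126/4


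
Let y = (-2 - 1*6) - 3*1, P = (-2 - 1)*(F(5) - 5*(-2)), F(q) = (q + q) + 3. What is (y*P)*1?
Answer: 759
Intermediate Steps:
F(q) = 3 + 2*q (F(q) = 2*q + 3 = 3 + 2*q)
P = -69 (P = (-2 - 1)*((3 + 2*5) - 5*(-2)) = -3*((3 + 10) + 10) = -3*(13 + 10) = -3*23 = -69)
y = -11 (y = (-2 - 6) - 3 = -8 - 3 = -11)
(y*P)*1 = -11*(-69)*1 = 759*1 = 759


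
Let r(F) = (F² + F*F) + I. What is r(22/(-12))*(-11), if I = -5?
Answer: -341/18 ≈ -18.944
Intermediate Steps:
r(F) = -5 + 2*F² (r(F) = (F² + F*F) - 5 = (F² + F²) - 5 = 2*F² - 5 = -5 + 2*F²)
r(22/(-12))*(-11) = (-5 + 2*(22/(-12))²)*(-11) = (-5 + 2*(22*(-1/12))²)*(-11) = (-5 + 2*(-11/6)²)*(-11) = (-5 + 2*(121/36))*(-11) = (-5 + 121/18)*(-11) = (31/18)*(-11) = -341/18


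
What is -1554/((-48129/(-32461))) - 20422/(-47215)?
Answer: -793583057424/757470245 ≈ -1047.7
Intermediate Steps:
-1554/((-48129/(-32461))) - 20422/(-47215) = -1554/((-48129*(-1/32461))) - 20422*(-1/47215) = -1554/48129/32461 + 20422/47215 = -1554*32461/48129 + 20422/47215 = -16814798/16043 + 20422/47215 = -793583057424/757470245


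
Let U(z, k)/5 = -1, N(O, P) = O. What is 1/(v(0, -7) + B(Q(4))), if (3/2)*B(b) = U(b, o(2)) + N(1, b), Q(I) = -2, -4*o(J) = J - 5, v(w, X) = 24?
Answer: 3/64 ≈ 0.046875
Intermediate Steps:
o(J) = 5/4 - J/4 (o(J) = -(J - 5)/4 = -(-5 + J)/4 = 5/4 - J/4)
U(z, k) = -5 (U(z, k) = 5*(-1) = -5)
B(b) = -8/3 (B(b) = 2*(-5 + 1)/3 = (⅔)*(-4) = -8/3)
1/(v(0, -7) + B(Q(4))) = 1/(24 - 8/3) = 1/(64/3) = 3/64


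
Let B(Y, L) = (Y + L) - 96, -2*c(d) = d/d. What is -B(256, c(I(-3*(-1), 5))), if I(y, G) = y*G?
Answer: -319/2 ≈ -159.50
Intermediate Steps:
I(y, G) = G*y
c(d) = -½ (c(d) = -d/(2*d) = -½*1 = -½)
B(Y, L) = -96 + L + Y (B(Y, L) = (L + Y) - 96 = -96 + L + Y)
-B(256, c(I(-3*(-1), 5))) = -(-96 - ½ + 256) = -1*319/2 = -319/2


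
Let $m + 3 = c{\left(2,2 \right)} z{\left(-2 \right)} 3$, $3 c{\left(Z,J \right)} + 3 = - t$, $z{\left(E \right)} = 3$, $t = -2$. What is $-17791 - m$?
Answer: $-17785$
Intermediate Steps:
$c{\left(Z,J \right)} = - \frac{1}{3}$ ($c{\left(Z,J \right)} = -1 + \frac{\left(-1\right) \left(-2\right)}{3} = -1 + \frac{1}{3} \cdot 2 = -1 + \frac{2}{3} = - \frac{1}{3}$)
$m = -6$ ($m = -3 + \left(- \frac{1}{3}\right) 3 \cdot 3 = -3 - 3 = -6$)
$-17791 - m = -17791 - -6 = -17791 + 6 = -17785$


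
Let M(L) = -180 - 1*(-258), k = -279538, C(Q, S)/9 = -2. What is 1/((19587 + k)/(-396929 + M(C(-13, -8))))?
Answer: 396851/259951 ≈ 1.5266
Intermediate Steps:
C(Q, S) = -18 (C(Q, S) = 9*(-2) = -18)
M(L) = 78 (M(L) = -180 + 258 = 78)
1/((19587 + k)/(-396929 + M(C(-13, -8)))) = 1/((19587 - 279538)/(-396929 + 78)) = 1/(-259951/(-396851)) = 1/(-259951*(-1/396851)) = 1/(259951/396851) = 396851/259951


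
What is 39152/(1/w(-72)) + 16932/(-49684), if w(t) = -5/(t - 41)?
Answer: 2431056631/1403573 ≈ 1732.0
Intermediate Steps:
w(t) = -5/(-41 + t)
39152/(1/w(-72)) + 16932/(-49684) = 39152/(1/(-5/(-41 - 72))) + 16932/(-49684) = 39152/(1/(-5/(-113))) + 16932*(-1/49684) = 39152/(1/(-5*(-1/113))) - 4233/12421 = 39152/(1/(5/113)) - 4233/12421 = 39152/(113/5) - 4233/12421 = 39152*(5/113) - 4233/12421 = 195760/113 - 4233/12421 = 2431056631/1403573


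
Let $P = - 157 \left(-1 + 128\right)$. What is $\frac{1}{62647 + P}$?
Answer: $\frac{1}{42708} \approx 2.3415 \cdot 10^{-5}$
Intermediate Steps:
$P = -19939$ ($P = \left(-157\right) 127 = -19939$)
$\frac{1}{62647 + P} = \frac{1}{62647 - 19939} = \frac{1}{42708}$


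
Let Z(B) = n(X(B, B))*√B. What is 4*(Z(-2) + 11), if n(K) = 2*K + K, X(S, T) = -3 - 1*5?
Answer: 44 - 96*I*√2 ≈ 44.0 - 135.76*I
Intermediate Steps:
X(S, T) = -8 (X(S, T) = -3 - 5 = -8)
n(K) = 3*K
Z(B) = -24*√B (Z(B) = (3*(-8))*√B = -24*√B)
4*(Z(-2) + 11) = 4*(-24*I*√2 + 11) = 4*(11 - 24*I*√2) = 44 - 96*I*√2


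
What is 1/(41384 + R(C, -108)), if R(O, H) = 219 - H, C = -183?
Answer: 1/41711 ≈ 2.3974e-5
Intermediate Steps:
1/(41384 + R(C, -108)) = 1/(41384 + (219 - 1*(-108))) = 1/(41384 + (219 + 108)) = 1/(41384 + 327) = 1/41711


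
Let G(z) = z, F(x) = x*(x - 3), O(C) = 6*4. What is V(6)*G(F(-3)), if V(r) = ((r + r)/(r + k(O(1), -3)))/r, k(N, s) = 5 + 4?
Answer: 12/5 ≈ 2.4000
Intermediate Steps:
O(C) = 24
k(N, s) = 9
F(x) = x*(-3 + x)
V(r) = 2/(9 + r) (V(r) = ((r + r)/(r + 9))/r = ((2*r)/(9 + r))/r = (2*r/(9 + r))/r = 2/(9 + r))
V(6)*G(F(-3)) = (2/(9 + 6))*(-3*(-3 - 3)) = (2/15)*(-3*(-6)) = (2*(1/15))*18 = (2/15)*18 = 12/5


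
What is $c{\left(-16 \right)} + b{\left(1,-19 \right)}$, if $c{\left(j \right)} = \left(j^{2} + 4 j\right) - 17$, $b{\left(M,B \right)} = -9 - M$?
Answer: $165$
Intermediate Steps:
$c{\left(j \right)} = -17 + j^{2} + 4 j$
$c{\left(-16 \right)} + b{\left(1,-19 \right)} = \left(-17 + \left(-16\right)^{2} + 4 \left(-16\right)\right) - 10 = \left(-17 + 256 - 64\right) - 10 = 175 - 10 = 165$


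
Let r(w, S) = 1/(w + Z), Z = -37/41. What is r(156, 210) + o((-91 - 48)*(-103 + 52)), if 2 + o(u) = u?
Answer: 45066274/6359 ≈ 7087.0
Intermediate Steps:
Z = -37/41 (Z = -37*1/41 = -37/41 ≈ -0.90244)
o(u) = -2 + u
r(w, S) = 1/(-37/41 + w) (r(w, S) = 1/(w - 37/41) = 1/(-37/41 + w))
r(156, 210) + o((-91 - 48)*(-103 + 52)) = 41/(-37 + 41*156) + (-2 + (-91 - 48)*(-103 + 52)) = 41/(-37 + 6396) + (-2 - 139*(-51)) = 41/6359 + (-2 + 7089) = 41*(1/6359) + 7087 = 41/6359 + 7087 = 45066274/6359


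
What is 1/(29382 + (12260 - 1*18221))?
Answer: 1/23421 ≈ 4.2697e-5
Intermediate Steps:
1/(29382 + (12260 - 1*18221)) = 1/(29382 + (12260 - 18221)) = 1/(29382 - 5961) = 1/23421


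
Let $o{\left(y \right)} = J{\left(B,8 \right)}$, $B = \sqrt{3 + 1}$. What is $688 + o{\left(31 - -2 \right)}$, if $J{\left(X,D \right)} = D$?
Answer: $696$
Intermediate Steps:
$B = 2$ ($B = \sqrt{4} = 2$)
$o{\left(y \right)} = 8$
$688 + o{\left(31 - -2 \right)} = 688 + 8 = 696$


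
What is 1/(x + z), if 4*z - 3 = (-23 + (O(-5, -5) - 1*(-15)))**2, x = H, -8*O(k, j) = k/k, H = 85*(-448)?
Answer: -256/9744063 ≈ -2.6272e-5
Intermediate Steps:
H = -38080
O(k, j) = -1/8 (O(k, j) = -k/(8*k) = -1/8*1 = -1/8)
x = -38080
z = 4417/256 (z = 3/4 + (-23 + (-1/8 - 1*(-15)))**2/4 = 3/4 + (-23 + (-1/8 + 15))**2/4 = 3/4 + (-23 + 119/8)**2/4 = 3/4 + (-65/8)**2/4 = 3/4 + (1/4)*(4225/64) = 3/4 + 4225/256 = 4417/256 ≈ 17.254)
1/(x + z) = 1/(-38080 + 4417/256) = 1/(-9744063/256) = -256/9744063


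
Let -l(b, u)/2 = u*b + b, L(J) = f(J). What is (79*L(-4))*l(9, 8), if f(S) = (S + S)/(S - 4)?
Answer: -12798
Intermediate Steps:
f(S) = 2*S/(-4 + S) (f(S) = (2*S)/(-4 + S) = 2*S/(-4 + S))
L(J) = 2*J/(-4 + J)
l(b, u) = -2*b - 2*b*u (l(b, u) = -2*(u*b + b) = -2*(b*u + b) = -2*(b + b*u) = -2*b - 2*b*u)
(79*L(-4))*l(9, 8) = (79*(2*(-4)/(-4 - 4)))*(-2*9*(1 + 8)) = (79*(2*(-4)/(-8)))*(-2*9*9) = (79*(2*(-4)*(-⅛)))*(-162) = (79*1)*(-162) = 79*(-162) = -12798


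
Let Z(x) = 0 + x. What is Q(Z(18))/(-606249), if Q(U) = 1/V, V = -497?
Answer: 1/301305753 ≈ 3.3189e-9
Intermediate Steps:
Z(x) = x
Q(U) = -1/497 (Q(U) = 1/(-497) = -1/497)
Q(Z(18))/(-606249) = -1/497/(-606249) = -1/497*(-1/606249) = 1/301305753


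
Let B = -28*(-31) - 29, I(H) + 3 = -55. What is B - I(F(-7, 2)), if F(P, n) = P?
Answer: 897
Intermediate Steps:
I(H) = -58 (I(H) = -3 - 55 = -58)
B = 839 (B = 868 - 29 = 839)
B - I(F(-7, 2)) = 839 - 1*(-58) = 839 + 58 = 897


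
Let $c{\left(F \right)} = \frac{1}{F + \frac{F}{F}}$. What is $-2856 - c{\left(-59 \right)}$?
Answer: $- \frac{165647}{58} \approx -2856.0$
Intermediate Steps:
$c{\left(F \right)} = \frac{1}{1 + F}$ ($c{\left(F \right)} = \frac{1}{F + 1} = \frac{1}{1 + F}$)
$-2856 - c{\left(-59 \right)} = -2856 - \frac{1}{1 - 59} = -2856 - \frac{1}{-58} = -2856 - - \frac{1}{58} = -2856 + \frac{1}{58} = - \frac{165647}{58}$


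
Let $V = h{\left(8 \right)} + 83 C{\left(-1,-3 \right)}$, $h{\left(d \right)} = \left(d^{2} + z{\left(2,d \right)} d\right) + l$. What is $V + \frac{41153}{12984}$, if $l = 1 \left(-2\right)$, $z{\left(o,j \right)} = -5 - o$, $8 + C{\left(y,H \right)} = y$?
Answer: $- \frac{9579991}{12984} \approx -737.83$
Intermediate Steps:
$C{\left(y,H \right)} = -8 + y$
$l = -2$
$h{\left(d \right)} = -2 + d^{2} - 7 d$ ($h{\left(d \right)} = \left(d^{2} + \left(-5 - 2\right) d\right) - 2 = \left(d^{2} - 7 d\right) - 2 = -2 + d^{2} - 7 d$)
$V = -741$ ($V = \left(-2 + 8^{2} - 56\right) + 83 \left(-8 - 1\right) = \left(-2 + 64 - 56\right) + 83 \left(-9\right) = 6 - 747 = -741$)
$V + \frac{41153}{12984} = -741 + \frac{41153}{12984} = - \frac{9579991}{12984}$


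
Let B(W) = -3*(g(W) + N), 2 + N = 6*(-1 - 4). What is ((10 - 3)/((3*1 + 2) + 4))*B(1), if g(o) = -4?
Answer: 84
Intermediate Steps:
N = -32 (N = -2 + 6*(-1 - 4) = -2 + 6*(-5) = -2 - 30 = -32)
B(W) = 108 (B(W) = -3*(-4 - 32) = -3*(-36) = 108)
((10 - 3)/((3*1 + 2) + 4))*B(1) = ((10 - 3)/((3*1 + 2) + 4))*108 = (7/((3 + 2) + 4))*108 = (7/(5 + 4))*108 = (7/9)*108 = 84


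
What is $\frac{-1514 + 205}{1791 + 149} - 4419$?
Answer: $- \frac{8574169}{1940} \approx -4419.7$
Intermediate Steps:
$\frac{-1514 + 205}{1791 + 149} - 4419 = - \frac{1309}{1940} - 4419 = - \frac{8574169}{1940}$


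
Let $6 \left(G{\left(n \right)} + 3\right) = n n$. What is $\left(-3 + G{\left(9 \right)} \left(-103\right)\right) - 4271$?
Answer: $- \frac{10711}{2} \approx -5355.5$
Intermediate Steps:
$G{\left(n \right)} = -3 + \frac{n^{2}}{6}$ ($G{\left(n \right)} = -3 + \frac{n n}{6} = -3 + \frac{n^{2}}{6}$)
$\left(-3 + G{\left(9 \right)} \left(-103\right)\right) - 4271 = \left(-3 + \left(-3 + \frac{9^{2}}{6}\right) \left(-103\right)\right) - 4271 = \left(-3 + \left(-3 + \frac{1}{6} \cdot 81\right) \left(-103\right)\right) - 4271 = \left(-3 + \left(-3 + \frac{27}{2}\right) \left(-103\right)\right) - 4271 = \left(-3 + \frac{21}{2} \left(-103\right)\right) - 4271 = \left(-3 - \frac{2163}{2}\right) - 4271 = - \frac{2169}{2} - 4271 = - \frac{10711}{2}$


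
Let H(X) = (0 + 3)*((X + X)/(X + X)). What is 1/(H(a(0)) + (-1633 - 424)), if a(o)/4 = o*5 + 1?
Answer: -1/2054 ≈ -0.00048685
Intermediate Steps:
a(o) = 4 + 20*o (a(o) = 4*(o*5 + 1) = 4*(5*o + 1) = 4*(1 + 5*o) = 4 + 20*o)
H(X) = 3 (H(X) = 3*((2*X)/((2*X))) = 3*((2*X)*(1/(2*X))) = 3*1 = 3)
1/(H(a(0)) + (-1633 - 424)) = 1/(3 + (-1633 - 424)) = 1/(3 - 2057) = 1/(-2054) = -1/2054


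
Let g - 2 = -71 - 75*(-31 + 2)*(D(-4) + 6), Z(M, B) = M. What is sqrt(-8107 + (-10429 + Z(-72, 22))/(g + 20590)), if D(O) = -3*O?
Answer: I*sqrt(28866639754958)/59671 ≈ 90.04*I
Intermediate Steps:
g = 39081 (g = 2 + (-71 - 75*(-31 + 2)*(-3*(-4) + 6)) = 2 + (-71 - (-2175)*(12 + 6)) = 2 + (-71 - (-2175)*18) = 2 + (-71 - 75*(-522)) = 2 + (-71 + 39150) = 2 + 39079 = 39081)
sqrt(-8107 + (-10429 + Z(-72, 22))/(g + 20590)) = sqrt(-8107 + (-10429 - 72)/(39081 + 20590)) = sqrt(-8107 - 10501/59671) = sqrt(-483763298/59671) = I*sqrt(28866639754958)/59671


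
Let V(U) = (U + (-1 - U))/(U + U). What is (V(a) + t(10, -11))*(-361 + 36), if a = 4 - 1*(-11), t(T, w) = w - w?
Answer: 65/6 ≈ 10.833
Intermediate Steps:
t(T, w) = 0
a = 15 (a = 4 + 11 = 15)
V(U) = -1/(2*U)
(V(a) + t(10, -11))*(-361 + 36) = (-½/15 + 0)*(-361 + 36) = (-½*1/15 + 0)*(-325) = (-1/30 + 0)*(-325) = -1/30*(-325) = 65/6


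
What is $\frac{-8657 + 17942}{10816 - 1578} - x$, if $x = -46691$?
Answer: $\frac{431340743}{9238} \approx 46692.0$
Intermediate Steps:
$\frac{-8657 + 17942}{10816 - 1578} - x = \frac{-8657 + 17942}{10816 - 1578} - -46691 = \frac{9285}{9238} + 46691 = \frac{431340743}{9238}$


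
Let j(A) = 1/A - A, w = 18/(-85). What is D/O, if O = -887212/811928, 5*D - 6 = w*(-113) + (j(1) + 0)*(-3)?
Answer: -516386208/94266275 ≈ -5.4780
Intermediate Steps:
w = -18/85 (w = 18*(-1/85) = -18/85 ≈ -0.21176)
D = 2544/425 (D = 6/5 + (-18/85*(-113) + ((1/1 - 1*1) + 0)*(-3))/5 = 6/5 + (2034/85 + ((1 - 1) + 0)*(-3))/5 = 6/5 + (2034/85 + (0 + 0)*(-3))/5 = 6/5 + (2034/85 + 0*(-3))/5 = 6/5 + (2034/85 + 0)/5 = 6/5 + (⅕)*(2034/85) = 6/5 + 2034/425 = 2544/425 ≈ 5.9859)
O = -221803/202982 (O = -887212*1/811928 = -221803/202982 ≈ -1.0927)
D/O = 2544/(425*(-221803/202982)) = (2544/425)*(-202982/221803) = -516386208/94266275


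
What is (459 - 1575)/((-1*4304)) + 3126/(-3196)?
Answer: -617973/859724 ≈ -0.71880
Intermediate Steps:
(459 - 1575)/((-1*4304)) + 3126/(-3196) = -1116/(-4304) + 3126*(-1/3196) = -1116*(-1/4304) - 1563/1598 = 279/1076 - 1563/1598 = -617973/859724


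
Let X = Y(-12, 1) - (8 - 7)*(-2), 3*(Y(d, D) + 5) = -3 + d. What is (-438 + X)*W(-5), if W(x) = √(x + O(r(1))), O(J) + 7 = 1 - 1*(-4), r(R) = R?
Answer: -446*I*√7 ≈ -1180.0*I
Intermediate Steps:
Y(d, D) = -6 + d/3 (Y(d, D) = -5 + (-3 + d)/3 = -5 + (-1 + d/3) = -6 + d/3)
O(J) = -2 (O(J) = -7 + (1 - 1*(-4)) = -7 + (1 + 4) = -7 + 5 = -2)
X = -8 (X = (-6 + (⅓)*(-12)) - (8 - 7)*(-2) = (-6 - 4) - (-2) = -10 - 1*(-2) = -10 + 2 = -8)
W(x) = √(-2 + x) (W(x) = √(x - 2) = √(-2 + x))
(-438 + X)*W(-5) = (-438 - 8)*√(-2 - 5) = -446*I*√7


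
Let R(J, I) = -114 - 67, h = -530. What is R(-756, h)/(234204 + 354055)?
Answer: -181/588259 ≈ -0.00030769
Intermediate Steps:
R(J, I) = -181
R(-756, h)/(234204 + 354055) = -181/(234204 + 354055) = -181/588259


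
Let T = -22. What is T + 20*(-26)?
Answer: -542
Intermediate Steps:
T + 20*(-26) = -22 + 20*(-26) = -22 - 520 = -542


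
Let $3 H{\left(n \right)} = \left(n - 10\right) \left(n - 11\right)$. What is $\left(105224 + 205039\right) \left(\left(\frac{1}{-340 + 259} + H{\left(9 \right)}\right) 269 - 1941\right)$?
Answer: $- \frac{14785479844}{27} \approx -5.4761 \cdot 10^{8}$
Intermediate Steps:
$H{\left(n \right)} = \frac{\left(-11 + n\right) \left(-10 + n\right)}{3}$ ($H{\left(n \right)} = \frac{\left(n - 10\right) \left(n - 11\right)}{3} = \frac{\left(-10 + n\right) \left(-11 + n\right)}{3} = \frac{\left(-11 + n\right) \left(-10 + n\right)}{3}$)
$\left(105224 + 205039\right) \left(\left(\frac{1}{-340 + 259} + H{\left(9 \right)}\right) 269 - 1941\right) = \left(105224 + 205039\right) \left(\left(\frac{1}{-340 + 259} + \left(\frac{110}{3} - 63 + \frac{9^{2}}{3}\right)\right) 269 - 1941\right) = 310263 \left(\left(\frac{1}{-81} + \left(\frac{110}{3} - 63 + \frac{1}{3} \cdot 81\right)\right) 269 - 1941\right) = 310263 \left(\left(- \frac{1}{81} + \left(\frac{110}{3} - 63 + 27\right)\right) 269 - 1941\right) = 310263 \left(\left(- \frac{1}{81} + \frac{2}{3}\right) 269 - 1941\right) = 310263 \left(\frac{53}{81} \cdot 269 - 1941\right) = 310263 \left(\frac{14257}{81} - 1941\right) = 310263 \left(- \frac{142964}{81}\right) = - \frac{14785479844}{27}$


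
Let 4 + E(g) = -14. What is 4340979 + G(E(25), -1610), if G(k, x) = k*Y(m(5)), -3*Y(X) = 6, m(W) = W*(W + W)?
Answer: 4341015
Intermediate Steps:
m(W) = 2*W**2 (m(W) = W*(2*W) = 2*W**2)
E(g) = -18 (E(g) = -4 - 14 = -18)
Y(X) = -2 (Y(X) = -1/3*6 = -2)
G(k, x) = -2*k (G(k, x) = k*(-2) = -2*k)
4340979 + G(E(25), -1610) = 4340979 - 2*(-18) = 4340979 + 36 = 4341015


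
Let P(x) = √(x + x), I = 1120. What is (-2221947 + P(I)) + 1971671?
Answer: -250276 + 8*√35 ≈ -2.5023e+5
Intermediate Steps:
P(x) = √2*√x (P(x) = √(2*x) = √2*√x)
(-2221947 + P(I)) + 1971671 = (-2221947 + √2*√1120) + 1971671 = (-2221947 + √2*(4*√70)) + 1971671 = (-2221947 + 8*√35) + 1971671 = -250276 + 8*√35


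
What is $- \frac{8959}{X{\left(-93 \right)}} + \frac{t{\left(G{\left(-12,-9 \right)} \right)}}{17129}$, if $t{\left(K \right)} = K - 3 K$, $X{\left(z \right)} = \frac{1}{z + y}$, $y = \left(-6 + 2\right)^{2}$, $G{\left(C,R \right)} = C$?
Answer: $\frac{11816320771}{17129} \approx 6.8984 \cdot 10^{5}$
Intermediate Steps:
$y = 16$ ($y = \left(-4\right)^{2} = 16$)
$X{\left(z \right)} = \frac{1}{16 + z}$ ($X{\left(z \right)} = \frac{1}{z + 16} = \frac{1}{16 + z}$)
$t{\left(K \right)} = - 2 K$
$- \frac{8959}{X{\left(-93 \right)}} + \frac{t{\left(G{\left(-12,-9 \right)} \right)}}{17129} = - \frac{8959}{\frac{1}{16 - 93}} + \frac{\left(-2\right) \left(-12\right)}{17129} = - \frac{8959}{\frac{1}{-77}} + 24 \cdot \frac{1}{17129} = - \frac{8959}{- \frac{1}{77}} + \frac{24}{17129} = \left(-8959\right) \left(-77\right) + \frac{24}{17129} = 689843 + \frac{24}{17129} = \frac{11816320771}{17129}$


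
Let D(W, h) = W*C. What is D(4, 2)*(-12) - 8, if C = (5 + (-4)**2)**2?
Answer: -21176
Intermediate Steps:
C = 441 (C = (5 + 16)**2 = 21**2 = 441)
D(W, h) = 441*W (D(W, h) = W*441 = 441*W)
D(4, 2)*(-12) - 8 = (441*4)*(-12) - 8 = 1764*(-12) - 8 = -21168 - 8 = -21176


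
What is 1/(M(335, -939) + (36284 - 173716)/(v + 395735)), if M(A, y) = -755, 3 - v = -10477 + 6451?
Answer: -99941/75489813 ≈ -0.0013239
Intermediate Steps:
v = 4029 (v = 3 - (-10477 + 6451) = 3 - 1*(-4026) = 3 + 4026 = 4029)
1/(M(335, -939) + (36284 - 173716)/(v + 395735)) = 1/(-755 + (36284 - 173716)/(4029 + 395735)) = 1/(-755 - 137432/399764) = 1/(-755 - 137432*1/399764) = 1/(-755 - 34358/99941) = 1/(-75489813/99941) = -99941/75489813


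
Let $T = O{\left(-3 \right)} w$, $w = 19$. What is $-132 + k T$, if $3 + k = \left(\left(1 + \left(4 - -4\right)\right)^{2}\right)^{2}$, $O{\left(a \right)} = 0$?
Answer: $-132$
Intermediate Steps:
$k = 6558$ ($k = -3 + \left(\left(1 + \left(4 - -4\right)\right)^{2}\right)^{2} = -3 + \left(\left(1 + \left(4 + 4\right)\right)^{2}\right)^{2} = -3 + \left(\left(1 + 8\right)^{2}\right)^{2} = -3 + \left(9^{2}\right)^{2} = -3 + 81^{2} = -3 + 6561 = 6558$)
$T = 0$ ($T = 0 \cdot 19 = 0$)
$-132 + k T = -132 + 6558 \cdot 0 = -132 + 0 = -132$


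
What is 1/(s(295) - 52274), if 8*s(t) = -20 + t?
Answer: -8/417917 ≈ -1.9143e-5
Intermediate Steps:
s(t) = -5/2 + t/8 (s(t) = (-20 + t)/8 = -5/2 + t/8)
1/(s(295) - 52274) = 1/((-5/2 + (1/8)*295) - 52274) = 1/((-5/2 + 295/8) - 52274) = 1/(275/8 - 52274) = 1/(-417917/8) = -8/417917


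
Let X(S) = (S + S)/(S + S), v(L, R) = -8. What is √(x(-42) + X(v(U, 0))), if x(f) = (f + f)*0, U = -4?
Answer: 1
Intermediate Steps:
x(f) = 0 (x(f) = (2*f)*0 = 0)
X(S) = 1 (X(S) = (2*S)/((2*S)) = (2*S)*(1/(2*S)) = 1)
√(x(-42) + X(v(U, 0))) = √(0 + 1) = √1 = 1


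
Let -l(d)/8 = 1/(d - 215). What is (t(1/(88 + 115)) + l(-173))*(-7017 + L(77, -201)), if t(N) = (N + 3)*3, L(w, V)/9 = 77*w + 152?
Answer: 1212675456/2813 ≈ 4.3110e+5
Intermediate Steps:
l(d) = -8/(-215 + d) (l(d) = -8/(d - 215) = -8/(-215 + d))
L(w, V) = 1368 + 693*w (L(w, V) = 9*(77*w + 152) = 9*(152 + 77*w) = 1368 + 693*w)
t(N) = 9 + 3*N (t(N) = (3 + N)*3 = 9 + 3*N)
(t(1/(88 + 115)) + l(-173))*(-7017 + L(77, -201)) = ((9 + 3/(88 + 115)) - 8/(-215 - 173))*(-7017 + (1368 + 693*77)) = ((9 + 3/203) - 8/(-388))*(-7017 + (1368 + 53361)) = ((9 + 3*(1/203)) - 8*(-1/388))*(-7017 + 54729) = ((9 + 3/203) + 2/97)*47712 = (1830/203 + 2/97)*47712 = (177916/19691)*47712 = 1212675456/2813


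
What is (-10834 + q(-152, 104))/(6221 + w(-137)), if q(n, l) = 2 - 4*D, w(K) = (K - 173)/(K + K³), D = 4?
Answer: -116231348/66655165 ≈ -1.7438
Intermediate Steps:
w(K) = (-173 + K)/(K + K³)
q(n, l) = -14 (q(n, l) = 2 - 4*4 = 2 - 16 = -14)
(-10834 + q(-152, 104))/(6221 + w(-137)) = (-10834 - 14)/(6221 + (-173 - 137)/(-137 + (-137)³)) = -10848/(6221 - 310/(-137 - 2571353)) = -10848/(6221 - 310/(-2571490)) = -10848/(6221 - 1/2571490*(-310)) = -10848/(6221 + 31/257149) = -10848/1599723960/257149 = -10848*257149/1599723960 = -116231348/66655165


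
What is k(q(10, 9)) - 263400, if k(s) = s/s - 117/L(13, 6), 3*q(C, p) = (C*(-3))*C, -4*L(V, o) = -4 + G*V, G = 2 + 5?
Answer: -7638415/29 ≈ -2.6339e+5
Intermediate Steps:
G = 7
L(V, o) = 1 - 7*V/4 (L(V, o) = -(-4 + 7*V)/4 = 1 - 7*V/4)
q(C, p) = -C**2 (q(C, p) = ((C*(-3))*C)/3 = ((-3*C)*C)/3 = (-3*C**2)/3 = -C**2)
k(s) = 185/29 (k(s) = s/s - 117/(1 - 7/4*13) = 1 - 117/(1 - 91/4) = 1 - 117/(-87/4) = 1 - 117*(-4/87) = 1 + 156/29 = 185/29)
k(q(10, 9)) - 263400 = 185/29 - 263400 = -7638415/29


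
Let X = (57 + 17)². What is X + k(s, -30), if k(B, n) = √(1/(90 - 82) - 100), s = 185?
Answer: 5476 + I*√1598/4 ≈ 5476.0 + 9.9937*I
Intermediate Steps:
k(B, n) = I*√1598/4 (k(B, n) = √(1/8 - 100) = √(⅛ - 100) = √(-799/8) = I*√1598/4)
X = 5476 (X = 74² = 5476)
X + k(s, -30) = 5476 + I*√1598/4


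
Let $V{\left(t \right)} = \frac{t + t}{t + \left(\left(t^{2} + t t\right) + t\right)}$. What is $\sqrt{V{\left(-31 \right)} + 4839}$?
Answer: $\frac{\sqrt{4355070}}{30} \approx 69.563$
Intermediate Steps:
$V{\left(t \right)} = \frac{2 t}{2 t + 2 t^{2}}$ ($V{\left(t \right)} = \frac{2 t}{t + \left(\left(t^{2} + t^{2}\right) + t\right)} = \frac{2 t}{t + \left(2 t^{2} + t\right)} = \frac{2 t}{t + \left(t + 2 t^{2}\right)} = \frac{2 t}{2 t + 2 t^{2}}$)
$\sqrt{V{\left(-31 \right)} + 4839} = \sqrt{\frac{1}{1 - 31} + 4839} = \sqrt{\frac{1}{-30} + 4839} = \sqrt{- \frac{1}{30} + 4839} = \sqrt{\frac{145169}{30}} = \frac{\sqrt{4355070}}{30}$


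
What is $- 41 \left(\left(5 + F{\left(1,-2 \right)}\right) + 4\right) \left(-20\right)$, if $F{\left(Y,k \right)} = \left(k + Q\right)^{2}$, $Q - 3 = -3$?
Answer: $10660$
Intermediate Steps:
$Q = 0$ ($Q = 3 - 3 = 0$)
$F{\left(Y,k \right)} = k^{2}$ ($F{\left(Y,k \right)} = \left(k + 0\right)^{2} = k^{2}$)
$- 41 \left(\left(5 + F{\left(1,-2 \right)}\right) + 4\right) \left(-20\right) = - 41 \left(\left(5 + \left(-2\right)^{2}\right) + 4\right) \left(-20\right) = - 41 \left(\left(5 + 4\right) + 4\right) \left(-20\right) = - 41 \left(9 + 4\right) \left(-20\right) = \left(-41\right) 13 \left(-20\right) = \left(-533\right) \left(-20\right) = 10660$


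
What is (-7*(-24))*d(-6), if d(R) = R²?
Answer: 6048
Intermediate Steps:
(-7*(-24))*d(-6) = -7*(-24)*(-6)² = 168*36 = 6048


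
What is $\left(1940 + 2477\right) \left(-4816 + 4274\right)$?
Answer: $-2394014$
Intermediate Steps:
$\left(1940 + 2477\right) \left(-4816 + 4274\right) = 4417 \left(-542\right) = -2394014$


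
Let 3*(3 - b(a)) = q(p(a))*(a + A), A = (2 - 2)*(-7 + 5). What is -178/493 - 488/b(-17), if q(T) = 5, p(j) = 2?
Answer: -369242/23171 ≈ -15.936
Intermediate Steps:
A = 0 (A = 0*(-2) = 0)
b(a) = 3 - 5*a/3 (b(a) = 3 - 5*(a + 0)/3 = 3 - 5*a/3)
-178/493 - 488/b(-17) = -178/493 - 488/(3 - 5/3*(-17)) = -178*1/493 - 488/(3 + 85/3) = -178/493 - 488/94/3 = -178/493 - 488*3/94 = -178/493 - 732/47 = -369242/23171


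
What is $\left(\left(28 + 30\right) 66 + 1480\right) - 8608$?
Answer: $-3300$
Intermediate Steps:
$\left(\left(28 + 30\right) 66 + 1480\right) - 8608 = \left(58 \cdot 66 + 1480\right) - 8608 = \left(3828 + 1480\right) - 8608 = 5308 - 8608 = -3300$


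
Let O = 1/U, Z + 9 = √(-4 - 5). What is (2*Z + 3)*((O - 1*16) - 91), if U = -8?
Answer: 12855/8 - 2571*I/4 ≈ 1606.9 - 642.75*I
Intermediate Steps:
Z = -9 + 3*I (Z = -9 + √(-4 - 5) = -9 + √(-9) = -9 + 3*I ≈ -9.0 + 3.0*I)
O = -⅛ (O = 1/(-8) = -⅛ ≈ -0.12500)
(2*Z + 3)*((O - 1*16) - 91) = (2*(-9 + 3*I) + 3)*((-⅛ - 1*16) - 91) = ((-18 + 6*I) + 3)*((-⅛ - 16) - 91) = (-15 + 6*I)*(-129/8 - 91) = (-15 + 6*I)*(-857/8) = 12855/8 - 2571*I/4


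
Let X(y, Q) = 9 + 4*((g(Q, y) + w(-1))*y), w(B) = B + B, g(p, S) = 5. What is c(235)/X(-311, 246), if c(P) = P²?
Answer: -55225/3723 ≈ -14.833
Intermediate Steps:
w(B) = 2*B
X(y, Q) = 9 + 12*y (X(y, Q) = 9 + 4*((5 + 2*(-1))*y) = 9 + 4*((5 - 2)*y) = 9 + 4*(3*y) = 9 + 12*y)
c(235)/X(-311, 246) = 235²/(9 + 12*(-311)) = 55225/(9 - 3732) = 55225/(-3723) = 55225*(-1/3723) = -55225/3723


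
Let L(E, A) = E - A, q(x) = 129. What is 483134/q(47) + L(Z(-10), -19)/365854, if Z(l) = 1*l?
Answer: 176756507597/47195166 ≈ 3745.2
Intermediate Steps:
Z(l) = l
483134/q(47) + L(Z(-10), -19)/365854 = 483134/129 + (-10 - 1*(-19))/365854 = 483134*(1/129) + (-10 + 19)*(1/365854) = 483134/129 + 9*(1/365854) = 483134/129 + 9/365854 = 176756507597/47195166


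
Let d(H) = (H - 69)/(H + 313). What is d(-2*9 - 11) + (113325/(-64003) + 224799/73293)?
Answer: 211256501451/222039335606 ≈ 0.95144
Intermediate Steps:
d(H) = (-69 + H)/(313 + H)
d(-2*9 - 11) + (113325/(-64003) + 224799/73293) = (-69 + (-2*9 - 11))/(313 + (-2*9 - 11)) + (113325/(-64003) + 224799/73293) = (-69 + (-18 - 11))/(313 + (-18 - 11)) + (113325*(-1/64003) + 224799*(1/73293)) = (-69 - 29)/(313 - 29) + (-113325/64003 + 74933/24431) = -98/284 + 2027293724/1563657293 = (1/284)*(-98) + 2027293724/1563657293 = -49/142 + 2027293724/1563657293 = 211256501451/222039335606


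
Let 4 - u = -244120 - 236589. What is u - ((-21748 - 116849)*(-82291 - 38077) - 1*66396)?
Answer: -16682096587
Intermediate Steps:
u = 480713 (u = 4 - (-244120 - 236589) = 4 - 1*(-480709) = 4 + 480709 = 480713)
u - ((-21748 - 116849)*(-82291 - 38077) - 1*66396) = 480713 - ((-21748 - 116849)*(-82291 - 38077) - 1*66396) = 480713 - (-138597*(-120368) - 66396) = 480713 - (16682643696 - 66396) = 480713 - 1*16682577300 = 480713 - 16682577300 = -16682096587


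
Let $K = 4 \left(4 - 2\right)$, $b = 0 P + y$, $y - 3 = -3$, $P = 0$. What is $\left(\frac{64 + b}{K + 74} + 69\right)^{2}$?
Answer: $\frac{8185321}{1681} \approx 4869.3$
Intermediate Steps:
$y = 0$ ($y = 3 - 3 = 0$)
$b = 0$ ($b = 0 \cdot 0 + 0 = 0 + 0 = 0$)
$K = 8$ ($K = 4 \cdot 2 = 8$)
$\left(\frac{64 + b}{K + 74} + 69\right)^{2} = \left(\frac{64 + 0}{8 + 74} + 69\right)^{2} = \left(\frac{64}{82} + 69\right)^{2} = \left(64 \cdot \frac{1}{82} + 69\right)^{2} = \left(\frac{32}{41} + 69\right)^{2} = \left(\frac{2861}{41}\right)^{2} = \frac{8185321}{1681}$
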